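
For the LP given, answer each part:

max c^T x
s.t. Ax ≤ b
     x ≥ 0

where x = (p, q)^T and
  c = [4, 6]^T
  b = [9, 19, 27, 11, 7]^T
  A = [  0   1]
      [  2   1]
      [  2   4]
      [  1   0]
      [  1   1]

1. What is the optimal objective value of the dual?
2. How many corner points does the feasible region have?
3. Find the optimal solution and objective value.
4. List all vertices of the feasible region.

1. 41 (by strong duality, equal to the primal optimum)
2. 4
3. p = 0.5, q = 6.5, z = 41
4. (0, 0), (7, 0), (0.5, 6.5), (0, 6.75)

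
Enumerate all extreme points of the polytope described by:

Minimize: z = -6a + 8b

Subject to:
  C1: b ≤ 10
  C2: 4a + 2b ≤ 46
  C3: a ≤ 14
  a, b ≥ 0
Each vertex is the intersection of two constraint boundaries that also satisfies all remaining constraints:
  a = 0 and b = 0 → (0, 0)
  4a + 2b = 46 and b = 0 → (11.5, 0)
  b = 10 and 4a + 2b = 46 → (6.5, 10)
  b = 10 and a = 0 → (0, 10)

Vertices: (0, 0), (11.5, 0), (6.5, 10), (0, 10)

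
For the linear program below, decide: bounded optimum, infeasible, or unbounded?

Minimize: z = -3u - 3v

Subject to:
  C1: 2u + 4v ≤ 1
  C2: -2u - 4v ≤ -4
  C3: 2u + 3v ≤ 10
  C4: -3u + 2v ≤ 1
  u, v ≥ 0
C1 requires 2u + 4v ≤ 1, while C2 (-2u - 4v ≤ -4) is equivalent to 2u + 4v ≥ 4. Together they would need 4 ≤ 2u + 4v ≤ 1, which is impossible since 4 > 1. No point satisfies all constraints.

Infeasible: no point satisfies all constraints simultaneously.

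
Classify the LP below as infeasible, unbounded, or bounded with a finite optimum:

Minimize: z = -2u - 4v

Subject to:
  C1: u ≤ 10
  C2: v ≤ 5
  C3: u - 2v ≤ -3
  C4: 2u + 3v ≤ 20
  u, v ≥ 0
The point (2.5, 5) satisfies every constraint, so the LP is feasible; the constraints give u ≤ 10 and v ≤ 5, which with u, v ≥ 0 keep the feasible region inside a bounded box. A feasible, bounded LP attains a finite optimum at a vertex.

Evaluating z = -2u - 4v at each vertex:
  (0, 1.5): z = -6
  (4.429, 3.714): z = -23.71
  (2.5, 5): z = -25
  (0, 5): z = -20

The LP has an optimal solution: (2.5, 5) with z = -25.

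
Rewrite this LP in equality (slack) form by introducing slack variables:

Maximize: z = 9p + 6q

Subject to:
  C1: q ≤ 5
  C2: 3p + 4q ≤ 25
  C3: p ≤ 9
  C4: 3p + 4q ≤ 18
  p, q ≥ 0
max z = 9p + 6q

s.t.
  q + s1 = 5
  3p + 4q + s2 = 25
  p + s3 = 9
  3p + 4q + s4 = 18
  p, q, s1, s2, s3, s4 ≥ 0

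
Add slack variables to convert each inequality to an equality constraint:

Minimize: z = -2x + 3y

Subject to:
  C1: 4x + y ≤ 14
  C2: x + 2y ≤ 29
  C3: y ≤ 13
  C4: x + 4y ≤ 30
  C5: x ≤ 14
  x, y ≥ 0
min z = -2x + 3y

s.t.
  4x + y + s1 = 14
  x + 2y + s2 = 29
  y + s3 = 13
  x + 4y + s4 = 30
  x + s5 = 14
  x, y, s1, s2, s3, s4, s5 ≥ 0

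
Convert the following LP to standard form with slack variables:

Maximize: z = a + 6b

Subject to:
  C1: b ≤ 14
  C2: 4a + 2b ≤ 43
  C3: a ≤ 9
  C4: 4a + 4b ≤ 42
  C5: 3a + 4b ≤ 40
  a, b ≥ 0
max z = a + 6b

s.t.
  b + s1 = 14
  4a + 2b + s2 = 43
  a + s3 = 9
  4a + 4b + s4 = 42
  3a + 4b + s5 = 40
  a, b, s1, s2, s3, s4, s5 ≥ 0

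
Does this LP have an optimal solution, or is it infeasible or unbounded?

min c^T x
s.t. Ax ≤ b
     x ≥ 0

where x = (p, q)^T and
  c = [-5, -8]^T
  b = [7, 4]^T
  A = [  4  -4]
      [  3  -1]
Feasible point: (0, 0) satisfies every constraint, so the LP is feasible.
Direction d = (0, 1): for each constraint row a, a·d ≤ 0 —
  (4)(0) + (-4)(1) = -4 ≤ 0
  (3)(0) + (-1)(1) = -1 ≤ 0
and d ≥ 0, so (0, 0) + t·d stays feasible for every t ≥ 0. Along this ray z = -5p - 8q changes by -8 per unit t, so z → −∞.

Unbounded — the objective can decrease without bound over the feasible region.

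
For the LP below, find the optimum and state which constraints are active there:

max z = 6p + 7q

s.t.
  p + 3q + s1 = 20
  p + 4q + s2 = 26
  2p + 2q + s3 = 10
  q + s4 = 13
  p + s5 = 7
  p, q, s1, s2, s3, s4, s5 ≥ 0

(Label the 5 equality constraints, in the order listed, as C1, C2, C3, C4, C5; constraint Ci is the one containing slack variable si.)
Optimal: p = 0, q = 5
Slack at optimum:
  C1: slack = 5
  C2: slack = 6
  C3: slack = 0 (binding)
  C4: slack = 8
  C5: slack = 7
  p ≥ 0: p = 0 (binding)
  q ≥ 0: q = 5
Binding constraints: C3, p ≥ 0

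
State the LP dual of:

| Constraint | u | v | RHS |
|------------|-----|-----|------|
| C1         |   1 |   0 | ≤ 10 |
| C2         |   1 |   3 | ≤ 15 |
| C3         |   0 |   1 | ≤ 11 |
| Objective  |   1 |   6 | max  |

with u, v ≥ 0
Minimize: z = 10y1 + 15y2 + 11y3

Subject to:
  C1: -y1 - y2 ≤ -1
  C2: -3y2 - y3 ≤ -6
  y1, y2, y3 ≥ 0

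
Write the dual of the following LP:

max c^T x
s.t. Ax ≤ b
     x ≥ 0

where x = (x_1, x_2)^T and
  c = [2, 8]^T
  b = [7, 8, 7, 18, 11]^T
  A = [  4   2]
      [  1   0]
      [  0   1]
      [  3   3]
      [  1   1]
Minimize: z = 7y1 + 8y2 + 7y3 + 18y4 + 11y5

Subject to:
  C1: -4y1 - y2 - 3y4 - y5 ≤ -2
  C2: -2y1 - y3 - 3y4 - y5 ≤ -8
  y1, y2, y3, y4, y5 ≥ 0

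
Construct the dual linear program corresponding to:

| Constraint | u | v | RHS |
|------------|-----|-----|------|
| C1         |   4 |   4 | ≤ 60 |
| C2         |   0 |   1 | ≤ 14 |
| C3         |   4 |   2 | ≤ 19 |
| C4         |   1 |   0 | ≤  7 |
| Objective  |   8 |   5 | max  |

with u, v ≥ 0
Minimize: z = 60y1 + 14y2 + 19y3 + 7y4

Subject to:
  C1: -4y1 - 4y3 - y4 ≤ -8
  C2: -4y1 - y2 - 2y3 ≤ -5
  y1, y2, y3, y4 ≥ 0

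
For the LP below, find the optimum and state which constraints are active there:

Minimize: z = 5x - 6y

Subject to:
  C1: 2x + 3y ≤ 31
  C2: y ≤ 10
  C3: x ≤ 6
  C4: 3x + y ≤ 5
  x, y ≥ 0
Optimal: x = 0, y = 5
Slack at optimum:
  C1: slack = 16
  C2: slack = 5
  C3: slack = 6
  C4: slack = 0 (binding)
  x ≥ 0: x = 0 (binding)
  y ≥ 0: y = 5
Binding constraints: C4, x ≥ 0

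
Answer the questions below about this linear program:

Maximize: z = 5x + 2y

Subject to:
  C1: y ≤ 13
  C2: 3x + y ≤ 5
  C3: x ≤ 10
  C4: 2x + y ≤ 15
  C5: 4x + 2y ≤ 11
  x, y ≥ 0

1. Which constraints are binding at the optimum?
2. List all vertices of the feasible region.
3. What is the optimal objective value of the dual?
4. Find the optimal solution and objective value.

1. C2, x ≥ 0
2. (0, 0), (1.667, 0), (0, 5)
3. 10 (by strong duality, equal to the primal optimum)
4. x = 0, y = 5, z = 10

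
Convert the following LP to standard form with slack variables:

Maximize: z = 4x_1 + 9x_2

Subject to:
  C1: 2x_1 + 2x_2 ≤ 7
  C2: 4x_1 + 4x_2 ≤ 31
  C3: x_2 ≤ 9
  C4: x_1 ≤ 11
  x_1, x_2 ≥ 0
max z = 4x_1 + 9x_2

s.t.
  2x_1 + 2x_2 + s1 = 7
  4x_1 + 4x_2 + s2 = 31
  x_2 + s3 = 9
  x_1 + s4 = 11
  x_1, x_2, s1, s2, s3, s4 ≥ 0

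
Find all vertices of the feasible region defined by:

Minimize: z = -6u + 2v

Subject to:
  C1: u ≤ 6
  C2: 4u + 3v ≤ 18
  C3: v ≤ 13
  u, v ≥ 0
Each vertex is the intersection of two constraint boundaries that also satisfies all remaining constraints:
  u = 0 and v = 0 → (0, 0)
  4u + 3v = 18 and v = 0 → (4.5, 0)
  4u + 3v = 18 and u = 0 → (0, 6)

Vertices: (0, 0), (4.5, 0), (0, 6)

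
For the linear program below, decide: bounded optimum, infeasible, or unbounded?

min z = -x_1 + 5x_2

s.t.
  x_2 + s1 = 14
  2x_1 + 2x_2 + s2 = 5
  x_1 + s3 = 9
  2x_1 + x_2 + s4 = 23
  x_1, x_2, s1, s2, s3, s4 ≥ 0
The point (2.5, 0) satisfies every constraint, so the LP is feasible; the constraints give x_1 ≤ 9 and x_2 ≤ 14, which with x_1, x_2 ≥ 0 keep the feasible region inside a bounded box. A feasible, bounded LP attains a finite optimum at a vertex.

Evaluating z = -x_1 + 5x_2 at each vertex:
  (0, 0): z = 0
  (2.5, 0): z = -2.5
  (0, 2.5): z = 12.5

Bounded optimum: z* = -2.5 at (2.5, 0).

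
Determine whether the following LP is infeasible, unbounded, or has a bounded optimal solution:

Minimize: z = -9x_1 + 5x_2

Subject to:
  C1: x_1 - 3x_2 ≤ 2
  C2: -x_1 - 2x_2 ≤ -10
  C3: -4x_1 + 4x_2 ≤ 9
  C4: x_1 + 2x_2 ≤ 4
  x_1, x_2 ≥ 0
C4 requires x_1 + 2x_2 ≤ 4, while C2 (-x_1 - 2x_2 ≤ -10) is equivalent to x_1 + 2x_2 ≥ 10. Together they would need 10 ≤ x_1 + 2x_2 ≤ 4, which is impossible since 10 > 4. No point satisfies all constraints.

Infeasible — the constraint set is empty.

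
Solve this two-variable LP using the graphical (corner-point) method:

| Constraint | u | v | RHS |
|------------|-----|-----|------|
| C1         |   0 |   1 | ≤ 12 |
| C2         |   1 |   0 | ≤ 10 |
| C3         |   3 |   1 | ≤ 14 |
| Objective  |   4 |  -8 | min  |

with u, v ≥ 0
Each vertex is the intersection of two constraint boundaries that also satisfies all remaining constraints:
  u = 0 and v = 0 → (0, 0)
  3u + v = 14 and v = 0 → (4.667, 0)
  v = 12 and 3u + v = 14 → (0.6667, 12)
  v = 12 and u = 0 → (0, 12)

Evaluating z = 4u - 8v at each vertex:
  (0, 0): z = 0
  (4.667, 0): z = 18.67
  (0.6667, 12): z = -93.33
  (0, 12): z = -96

The minimum is at (0, 12) with z = -96.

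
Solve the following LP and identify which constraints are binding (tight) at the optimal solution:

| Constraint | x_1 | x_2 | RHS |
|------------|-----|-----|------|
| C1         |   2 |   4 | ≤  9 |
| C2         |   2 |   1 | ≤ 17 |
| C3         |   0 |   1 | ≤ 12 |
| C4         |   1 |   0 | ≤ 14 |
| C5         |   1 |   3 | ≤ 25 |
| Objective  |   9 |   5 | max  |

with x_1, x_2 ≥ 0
Optimal: x_1 = 4.5, x_2 = 0
Slack at optimum:
  C1: slack = 0 (binding)
  C2: slack = 8
  C3: slack = 12
  C4: slack = 9.5
  C5: slack = 20.5
  x_1 ≥ 0: x_1 = 4.5
  x_2 ≥ 0: x_2 = 0 (binding)
Binding constraints: C1, x_2 ≥ 0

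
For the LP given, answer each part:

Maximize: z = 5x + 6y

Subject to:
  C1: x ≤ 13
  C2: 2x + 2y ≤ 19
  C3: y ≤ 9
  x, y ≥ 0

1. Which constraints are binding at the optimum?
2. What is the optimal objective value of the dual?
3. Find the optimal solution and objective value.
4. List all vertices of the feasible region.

1. C2, C3
2. 56.5 (by strong duality, equal to the primal optimum)
3. x = 0.5, y = 9, z = 56.5
4. (0, 0), (9.5, 0), (0.5, 9), (0, 9)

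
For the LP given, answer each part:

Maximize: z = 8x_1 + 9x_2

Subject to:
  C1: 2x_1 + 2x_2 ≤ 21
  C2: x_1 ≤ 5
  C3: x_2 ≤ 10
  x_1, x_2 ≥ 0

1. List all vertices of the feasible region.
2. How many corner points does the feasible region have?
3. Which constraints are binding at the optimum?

1. (0, 0), (5, 0), (5, 5.5), (0.5, 10), (0, 10)
2. 5
3. C1, C3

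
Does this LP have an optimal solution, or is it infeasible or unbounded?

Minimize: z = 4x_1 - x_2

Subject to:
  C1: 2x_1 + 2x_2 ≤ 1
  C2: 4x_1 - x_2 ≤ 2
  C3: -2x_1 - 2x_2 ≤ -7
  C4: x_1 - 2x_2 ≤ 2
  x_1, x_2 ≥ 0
C1 requires 2x_1 + 2x_2 ≤ 1, while C3 (-2x_1 - 2x_2 ≤ -7) is equivalent to 2x_1 + 2x_2 ≥ 7. Together they would need 7 ≤ 2x_1 + 2x_2 ≤ 1, which is impossible since 7 > 1. No point satisfies all constraints.

Infeasible: no point satisfies all constraints simultaneously.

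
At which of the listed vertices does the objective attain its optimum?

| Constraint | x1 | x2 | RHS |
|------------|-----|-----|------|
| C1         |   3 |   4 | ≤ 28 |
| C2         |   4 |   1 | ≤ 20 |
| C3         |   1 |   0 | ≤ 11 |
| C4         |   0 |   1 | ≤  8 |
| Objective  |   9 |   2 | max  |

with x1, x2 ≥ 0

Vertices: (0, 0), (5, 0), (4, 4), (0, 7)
(5, 0) with z = 45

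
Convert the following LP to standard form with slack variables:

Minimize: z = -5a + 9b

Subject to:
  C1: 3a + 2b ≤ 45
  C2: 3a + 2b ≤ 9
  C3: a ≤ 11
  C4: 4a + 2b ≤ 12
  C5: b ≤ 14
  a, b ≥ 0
min z = -5a + 9b

s.t.
  3a + 2b + s1 = 45
  3a + 2b + s2 = 9
  a + s3 = 11
  4a + 2b + s4 = 12
  b + s5 = 14
  a, b, s1, s2, s3, s4, s5 ≥ 0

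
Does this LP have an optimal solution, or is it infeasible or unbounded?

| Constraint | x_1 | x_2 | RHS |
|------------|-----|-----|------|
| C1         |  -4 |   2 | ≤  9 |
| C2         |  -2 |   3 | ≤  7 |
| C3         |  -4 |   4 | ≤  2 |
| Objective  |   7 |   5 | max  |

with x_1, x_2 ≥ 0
Feasible point: (0, 0) satisfies every constraint, so the LP is feasible.
Direction d = (1, 0): for each constraint row a, a·d ≤ 0 —
  (-4)(1) + (2)(0) = -4 ≤ 0
  (-2)(1) + (3)(0) = -2 ≤ 0
  (-4)(1) + (4)(0) = -4 ≤ 0
and d ≥ 0, so (0, 0) + t·d stays feasible for every t ≥ 0. Along this ray z = 7x_1 + 5x_2 changes by 7 per unit t, so z → +∞.

The LP is unbounded; z can be made arbitrarily large.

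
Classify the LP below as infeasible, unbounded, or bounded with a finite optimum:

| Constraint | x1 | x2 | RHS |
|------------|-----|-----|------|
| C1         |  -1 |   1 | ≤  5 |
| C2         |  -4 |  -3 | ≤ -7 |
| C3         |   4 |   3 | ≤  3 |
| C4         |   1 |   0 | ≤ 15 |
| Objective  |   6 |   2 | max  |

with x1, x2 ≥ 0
C3 requires 4x1 + 3x2 ≤ 3, while C2 (-4x1 - 3x2 ≤ -7) is equivalent to 4x1 + 3x2 ≥ 7. Together they would need 7 ≤ 4x1 + 3x2 ≤ 3, which is impossible since 7 > 3. No point satisfies all constraints.

Infeasible: no point satisfies all constraints simultaneously.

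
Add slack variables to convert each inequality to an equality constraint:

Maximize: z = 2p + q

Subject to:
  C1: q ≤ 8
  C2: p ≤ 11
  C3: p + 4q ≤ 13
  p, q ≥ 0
max z = 2p + q

s.t.
  q + s1 = 8
  p + s2 = 11
  p + 4q + s3 = 13
  p, q, s1, s2, s3 ≥ 0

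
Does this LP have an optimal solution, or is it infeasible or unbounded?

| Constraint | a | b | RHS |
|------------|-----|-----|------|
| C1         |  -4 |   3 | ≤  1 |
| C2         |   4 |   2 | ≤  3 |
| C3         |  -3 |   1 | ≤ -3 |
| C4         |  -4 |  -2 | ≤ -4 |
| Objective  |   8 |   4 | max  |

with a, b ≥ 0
C2 requires 4a + 2b ≤ 3, while C4 (-4a - 2b ≤ -4) is equivalent to 4a + 2b ≥ 4. Together they would need 4 ≤ 4a + 2b ≤ 3, which is impossible since 4 > 3. No point satisfies all constraints.

The feasible region is empty; the LP is infeasible.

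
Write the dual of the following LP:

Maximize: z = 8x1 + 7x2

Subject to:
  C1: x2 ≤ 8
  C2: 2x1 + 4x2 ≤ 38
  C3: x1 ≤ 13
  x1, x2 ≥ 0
Minimize: z = 8y1 + 38y2 + 13y3

Subject to:
  C1: -2y2 - y3 ≤ -8
  C2: -y1 - 4y2 ≤ -7
  y1, y2, y3 ≥ 0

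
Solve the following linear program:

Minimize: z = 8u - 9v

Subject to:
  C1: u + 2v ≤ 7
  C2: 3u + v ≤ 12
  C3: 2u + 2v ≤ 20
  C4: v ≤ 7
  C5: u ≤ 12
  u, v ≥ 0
u = 0, v = 3.5, z = -31.5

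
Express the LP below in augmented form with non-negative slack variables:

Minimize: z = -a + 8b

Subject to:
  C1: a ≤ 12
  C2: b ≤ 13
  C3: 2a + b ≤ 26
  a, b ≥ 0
min z = -a + 8b

s.t.
  a + s1 = 12
  b + s2 = 13
  2a + b + s3 = 26
  a, b, s1, s2, s3 ≥ 0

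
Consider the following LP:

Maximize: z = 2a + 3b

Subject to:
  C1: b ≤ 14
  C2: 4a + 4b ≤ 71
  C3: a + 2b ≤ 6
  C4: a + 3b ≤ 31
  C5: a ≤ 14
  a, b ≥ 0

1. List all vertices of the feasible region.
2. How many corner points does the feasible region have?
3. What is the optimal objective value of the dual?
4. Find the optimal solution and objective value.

1. (0, 0), (6, 0), (0, 3)
2. 3
3. 12 (by strong duality, equal to the primal optimum)
4. a = 6, b = 0, z = 12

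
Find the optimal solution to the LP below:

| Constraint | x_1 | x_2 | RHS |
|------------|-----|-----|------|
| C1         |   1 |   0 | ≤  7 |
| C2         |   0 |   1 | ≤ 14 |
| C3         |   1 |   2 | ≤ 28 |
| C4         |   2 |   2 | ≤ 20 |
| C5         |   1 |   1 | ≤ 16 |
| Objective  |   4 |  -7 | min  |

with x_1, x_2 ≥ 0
Each vertex is the intersection of two constraint boundaries that also satisfies all remaining constraints:
  x_1 = 0 and x_2 = 0 → (0, 0)
  x_1 = 7 and x_2 = 0 → (7, 0)
  x_1 = 7 and 2x_1 + 2x_2 = 20 → (7, 3)
  2x_1 + 2x_2 = 20 and x_1 = 0 → (0, 10)

Evaluating z = 4x_1 - 7x_2 at each vertex:
  (0, 0): z = 0
  (7, 0): z = 28
  (7, 3): z = 7
  (0, 10): z = -70

The minimum is at (0, 10) with z = -70.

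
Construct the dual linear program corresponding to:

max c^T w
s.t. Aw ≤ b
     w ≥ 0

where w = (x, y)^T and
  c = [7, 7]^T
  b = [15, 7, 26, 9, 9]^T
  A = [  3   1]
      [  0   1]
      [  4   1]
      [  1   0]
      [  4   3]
Minimize: z = 15y1 + 7y2 + 26y3 + 9y4 + 9y5

Subject to:
  C1: -3y1 - 4y3 - y4 - 4y5 ≤ -7
  C2: -y1 - y2 - y3 - 3y5 ≤ -7
  y1, y2, y3, y4, y5 ≥ 0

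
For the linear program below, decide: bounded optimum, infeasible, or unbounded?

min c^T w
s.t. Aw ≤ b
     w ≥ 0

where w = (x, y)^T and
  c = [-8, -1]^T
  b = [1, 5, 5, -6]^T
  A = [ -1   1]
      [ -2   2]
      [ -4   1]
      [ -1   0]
Feasible point: (6, 0) satisfies every constraint, so the LP is feasible.
Direction d = (1, 0): for each constraint row a, a·d ≤ 0 —
  (-1)(1) + (1)(0) = -1 ≤ 0
  (-2)(1) + (2)(0) = -2 ≤ 0
  (-4)(1) + (1)(0) = -4 ≤ 0
  (-1)(1) + (0)(0) = -1 ≤ 0
and d ≥ 0, so (6, 0) + t·d stays feasible for every t ≥ 0. Along this ray z = -8x - y changes by -8 per unit t, so z → −∞.

Unbounded: there is a feasible ray along which z → −∞.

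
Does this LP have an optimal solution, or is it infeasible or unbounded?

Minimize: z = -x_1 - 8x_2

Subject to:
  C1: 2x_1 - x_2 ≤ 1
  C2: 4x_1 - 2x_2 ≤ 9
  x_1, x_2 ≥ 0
Feasible point: (0, 0) satisfies every constraint, so the LP is feasible.
Direction d = (0, 1): for each constraint row a, a·d ≤ 0 —
  (2)(0) + (-1)(1) = -1 ≤ 0
  (4)(0) + (-2)(1) = -2 ≤ 0
and d ≥ 0, so (0, 0) + t·d stays feasible for every t ≥ 0. Along this ray z = -x_1 - 8x_2 changes by -8 per unit t, so z → −∞.

Unbounded: there is a feasible ray along which z → −∞.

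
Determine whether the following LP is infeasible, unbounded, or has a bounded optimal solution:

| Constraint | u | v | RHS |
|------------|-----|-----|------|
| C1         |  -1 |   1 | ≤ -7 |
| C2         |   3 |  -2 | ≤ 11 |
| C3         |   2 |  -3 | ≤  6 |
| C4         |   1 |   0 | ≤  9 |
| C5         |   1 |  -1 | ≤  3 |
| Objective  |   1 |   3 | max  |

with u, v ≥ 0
C5 requires u - v ≤ 3, while C1 (-u + v ≤ -7) is equivalent to u - v ≥ 7. Together they would need 7 ≤ u - v ≤ 3, which is impossible since 7 > 3. No point satisfies all constraints.

The feasible region is empty; the LP is infeasible.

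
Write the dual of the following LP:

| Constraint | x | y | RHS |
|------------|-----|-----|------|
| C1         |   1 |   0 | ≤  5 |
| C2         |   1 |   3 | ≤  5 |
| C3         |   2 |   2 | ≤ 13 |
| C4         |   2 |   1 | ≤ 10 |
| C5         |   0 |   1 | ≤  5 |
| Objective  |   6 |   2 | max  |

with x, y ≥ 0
Minimize: z = 5y1 + 5y2 + 13y3 + 10y4 + 5y5

Subject to:
  C1: -y1 - y2 - 2y3 - 2y4 ≤ -6
  C2: -3y2 - 2y3 - y4 - y5 ≤ -2
  y1, y2, y3, y4, y5 ≥ 0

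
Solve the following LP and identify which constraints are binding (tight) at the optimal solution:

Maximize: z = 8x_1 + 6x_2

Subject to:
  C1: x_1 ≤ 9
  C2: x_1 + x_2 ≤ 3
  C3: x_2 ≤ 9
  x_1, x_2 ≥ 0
Optimal: x_1 = 3, x_2 = 0
Binding: C2, x_2 ≥ 0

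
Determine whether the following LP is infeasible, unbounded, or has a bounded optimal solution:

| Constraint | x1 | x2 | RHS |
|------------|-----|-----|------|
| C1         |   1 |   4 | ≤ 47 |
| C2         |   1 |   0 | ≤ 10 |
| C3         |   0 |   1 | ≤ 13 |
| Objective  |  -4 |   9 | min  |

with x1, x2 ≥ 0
The point (10, 0) satisfies every constraint, so the LP is feasible; the constraints give x1 ≤ 10 and x2 ≤ 13, which with x1, x2 ≥ 0 keep the feasible region inside a bounded box. A feasible, bounded LP attains a finite optimum at a vertex.

Feasible with finite optimum z* = -40 at (10, 0).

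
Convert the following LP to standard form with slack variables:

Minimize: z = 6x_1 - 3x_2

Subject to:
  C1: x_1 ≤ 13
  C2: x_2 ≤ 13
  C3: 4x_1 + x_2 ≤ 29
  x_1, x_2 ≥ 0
min z = 6x_1 - 3x_2

s.t.
  x_1 + s1 = 13
  x_2 + s2 = 13
  4x_1 + x_2 + s3 = 29
  x_1, x_2, s1, s2, s3 ≥ 0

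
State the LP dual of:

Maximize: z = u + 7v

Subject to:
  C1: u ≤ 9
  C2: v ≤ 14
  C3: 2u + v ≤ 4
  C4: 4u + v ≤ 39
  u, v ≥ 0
Minimize: z = 9y1 + 14y2 + 4y3 + 39y4

Subject to:
  C1: -y1 - 2y3 - 4y4 ≤ -1
  C2: -y2 - y3 - y4 ≤ -7
  y1, y2, y3, y4 ≥ 0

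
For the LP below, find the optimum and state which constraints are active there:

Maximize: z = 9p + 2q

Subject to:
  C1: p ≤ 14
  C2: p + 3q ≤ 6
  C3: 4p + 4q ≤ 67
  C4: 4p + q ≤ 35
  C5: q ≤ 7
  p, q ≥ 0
Optimal: p = 6, q = 0
Binding: C2, q ≥ 0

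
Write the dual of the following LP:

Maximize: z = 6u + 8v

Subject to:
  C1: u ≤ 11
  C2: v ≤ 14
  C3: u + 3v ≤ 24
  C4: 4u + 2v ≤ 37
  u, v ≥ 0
Minimize: z = 11y1 + 14y2 + 24y3 + 37y4

Subject to:
  C1: -y1 - y3 - 4y4 ≤ -6
  C2: -y2 - 3y3 - 2y4 ≤ -8
  y1, y2, y3, y4 ≥ 0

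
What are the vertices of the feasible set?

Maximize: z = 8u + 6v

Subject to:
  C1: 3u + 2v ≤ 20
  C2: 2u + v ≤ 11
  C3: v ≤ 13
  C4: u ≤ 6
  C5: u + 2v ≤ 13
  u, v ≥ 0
Each vertex is the intersection of two constraint boundaries that also satisfies all remaining constraints:
  u = 0 and v = 0 → (0, 0)
  2u + v = 11 and v = 0 → (5.5, 0)
  2u + v = 11 and u + 2v = 13 → (3, 5)
  u + 2v = 13 and u = 0 → (0, 6.5)

Vertices: (0, 0), (5.5, 0), (3, 5), (0, 6.5)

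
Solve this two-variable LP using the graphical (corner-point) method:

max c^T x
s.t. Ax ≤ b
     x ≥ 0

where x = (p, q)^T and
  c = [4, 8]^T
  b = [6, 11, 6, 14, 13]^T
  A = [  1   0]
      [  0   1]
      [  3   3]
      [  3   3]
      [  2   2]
p = 0, q = 2, z = 16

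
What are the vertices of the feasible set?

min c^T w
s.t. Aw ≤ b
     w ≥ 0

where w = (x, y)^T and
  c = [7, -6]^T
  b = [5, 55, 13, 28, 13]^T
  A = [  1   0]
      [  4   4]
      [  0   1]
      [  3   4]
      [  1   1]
Each vertex is the intersection of two constraint boundaries that also satisfies all remaining constraints:
  x = 0 and y = 0 → (0, 0)
  x = 5 and y = 0 → (5, 0)
  x = 5 and 3x + 4y = 28 → (5, 3.25)
  3x + 4y = 28 and x = 0 → (0, 7)

Vertices: (0, 0), (5, 0), (5, 3.25), (0, 7)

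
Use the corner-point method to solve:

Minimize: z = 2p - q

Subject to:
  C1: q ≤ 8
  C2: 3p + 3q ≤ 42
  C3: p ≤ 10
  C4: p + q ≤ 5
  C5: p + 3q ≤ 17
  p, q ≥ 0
p = 0, q = 5, z = -5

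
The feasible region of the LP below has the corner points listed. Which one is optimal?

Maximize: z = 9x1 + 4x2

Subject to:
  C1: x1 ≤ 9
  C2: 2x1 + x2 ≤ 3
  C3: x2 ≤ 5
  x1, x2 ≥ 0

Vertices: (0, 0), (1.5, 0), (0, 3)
Evaluating z = 9x1 + 4x2 at each vertex:
  (0, 0): z = 0
  (1.5, 0): z = 13.5
  (0, 3): z = 12

The largest value is z = 13.5, attained at (1.5, 0).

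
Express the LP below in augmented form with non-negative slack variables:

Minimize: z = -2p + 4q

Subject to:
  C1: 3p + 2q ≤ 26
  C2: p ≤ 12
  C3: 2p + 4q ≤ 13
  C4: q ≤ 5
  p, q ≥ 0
min z = -2p + 4q

s.t.
  3p + 2q + s1 = 26
  p + s2 = 12
  2p + 4q + s3 = 13
  q + s4 = 5
  p, q, s1, s2, s3, s4 ≥ 0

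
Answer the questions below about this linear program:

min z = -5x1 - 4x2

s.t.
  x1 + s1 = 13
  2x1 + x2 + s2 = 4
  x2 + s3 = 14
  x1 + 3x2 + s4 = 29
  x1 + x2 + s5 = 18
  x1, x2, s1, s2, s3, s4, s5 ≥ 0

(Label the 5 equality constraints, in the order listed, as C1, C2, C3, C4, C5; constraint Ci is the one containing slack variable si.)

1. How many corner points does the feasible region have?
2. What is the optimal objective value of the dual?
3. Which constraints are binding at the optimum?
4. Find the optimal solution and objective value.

1. 3
2. -16 (by strong duality, equal to the primal optimum)
3. C2, x1 ≥ 0
4. x1 = 0, x2 = 4, z = -16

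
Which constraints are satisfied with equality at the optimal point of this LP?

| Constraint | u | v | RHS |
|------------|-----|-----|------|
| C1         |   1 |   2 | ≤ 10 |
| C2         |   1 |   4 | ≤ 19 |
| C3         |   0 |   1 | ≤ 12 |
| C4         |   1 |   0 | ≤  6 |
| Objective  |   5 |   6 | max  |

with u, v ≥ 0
Optimal: u = 6, v = 2
Slack at optimum:
  C1: slack = 0 (binding)
  C2: slack = 5
  C3: slack = 10
  C4: slack = 0 (binding)
  u ≥ 0: u = 6
  v ≥ 0: v = 2
Binding constraints: C1, C4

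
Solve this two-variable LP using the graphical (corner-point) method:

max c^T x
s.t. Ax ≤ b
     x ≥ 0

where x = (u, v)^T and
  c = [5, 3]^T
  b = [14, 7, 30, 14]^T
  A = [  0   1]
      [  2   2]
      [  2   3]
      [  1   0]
u = 3.5, v = 0, z = 17.5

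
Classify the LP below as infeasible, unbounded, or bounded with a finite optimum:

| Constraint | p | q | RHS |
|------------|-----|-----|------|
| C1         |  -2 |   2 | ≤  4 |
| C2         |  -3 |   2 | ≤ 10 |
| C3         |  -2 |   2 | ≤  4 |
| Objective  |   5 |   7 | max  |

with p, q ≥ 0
Feasible point: (0, 0) satisfies every constraint, so the LP is feasible.
Direction d = (1, 0): for each constraint row a, a·d ≤ 0 —
  (-2)(1) + (2)(0) = -2 ≤ 0
  (-3)(1) + (2)(0) = -3 ≤ 0
  (-2)(1) + (2)(0) = -2 ≤ 0
and d ≥ 0, so (0, 0) + t·d stays feasible for every t ≥ 0. Along this ray z = 5p + 7q changes by 5 per unit t, so z → +∞.

The LP is unbounded; z can be made arbitrarily large.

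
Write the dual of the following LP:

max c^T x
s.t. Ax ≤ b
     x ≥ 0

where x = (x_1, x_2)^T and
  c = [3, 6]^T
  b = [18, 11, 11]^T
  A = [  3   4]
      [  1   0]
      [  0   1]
Minimize: z = 18y1 + 11y2 + 11y3

Subject to:
  C1: -3y1 - y2 ≤ -3
  C2: -4y1 - y3 ≤ -6
  y1, y2, y3 ≥ 0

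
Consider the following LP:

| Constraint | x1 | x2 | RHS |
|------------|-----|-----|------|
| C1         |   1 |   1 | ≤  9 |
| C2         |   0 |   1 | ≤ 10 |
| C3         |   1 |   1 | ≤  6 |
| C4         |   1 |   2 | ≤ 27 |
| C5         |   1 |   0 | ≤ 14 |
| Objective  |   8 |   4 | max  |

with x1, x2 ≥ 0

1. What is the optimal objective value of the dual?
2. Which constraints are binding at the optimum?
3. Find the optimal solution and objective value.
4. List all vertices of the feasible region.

1. 48 (by strong duality, equal to the primal optimum)
2. C3, x2 ≥ 0
3. x1 = 6, x2 = 0, z = 48
4. (0, 0), (6, 0), (0, 6)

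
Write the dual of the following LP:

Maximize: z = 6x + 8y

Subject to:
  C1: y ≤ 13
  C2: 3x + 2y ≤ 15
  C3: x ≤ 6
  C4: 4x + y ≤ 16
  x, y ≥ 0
Minimize: z = 13y1 + 15y2 + 6y3 + 16y4

Subject to:
  C1: -3y2 - y3 - 4y4 ≤ -6
  C2: -y1 - 2y2 - y4 ≤ -8
  y1, y2, y3, y4 ≥ 0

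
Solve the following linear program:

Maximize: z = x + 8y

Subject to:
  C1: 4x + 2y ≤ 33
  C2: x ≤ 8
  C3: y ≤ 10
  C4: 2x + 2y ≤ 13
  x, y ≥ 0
Each vertex is the intersection of two constraint boundaries that also satisfies all remaining constraints:
  x = 0 and y = 0 → (0, 0)
  2x + 2y = 13 and y = 0 → (6.5, 0)
  2x + 2y = 13 and x = 0 → (0, 6.5)

Evaluating z = x + 8y at each vertex:
  (0, 0): z = 0
  (6.5, 0): z = 6.5
  (0, 6.5): z = 52

The maximum is at (0, 6.5) with z = 52.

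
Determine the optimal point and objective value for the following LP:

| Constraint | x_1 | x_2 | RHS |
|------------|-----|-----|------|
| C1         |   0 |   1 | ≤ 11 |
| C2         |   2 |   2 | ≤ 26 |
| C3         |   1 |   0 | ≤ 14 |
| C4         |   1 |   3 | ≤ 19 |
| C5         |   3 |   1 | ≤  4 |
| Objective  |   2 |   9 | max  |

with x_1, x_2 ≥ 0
Each vertex is the intersection of two constraint boundaries that also satisfies all remaining constraints:
  x_1 = 0 and x_2 = 0 → (0, 0)
  3x_1 + x_2 = 4 and x_2 = 0 → (1.333, 0)
  3x_1 + x_2 = 4 and x_1 = 0 → (0, 4)

Evaluating z = 2x_1 + 9x_2 at each vertex:
  (0, 0): z = 0
  (1.333, 0): z = 2.667
  (0, 4): z = 36

The maximum is at (0, 4) with z = 36.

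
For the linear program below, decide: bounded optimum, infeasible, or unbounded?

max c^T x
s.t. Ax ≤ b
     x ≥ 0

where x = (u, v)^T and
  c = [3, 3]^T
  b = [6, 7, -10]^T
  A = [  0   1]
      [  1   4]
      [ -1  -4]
One constraint requires u + 4v ≤ 7, while the constraint -u - 4v ≤ -10 is equivalent to u + 4v ≥ 10. Together they would need 10 ≤ u + 4v ≤ 7, which is impossible since 10 > 7. No point satisfies all constraints.

Infeasible — the constraint set is empty.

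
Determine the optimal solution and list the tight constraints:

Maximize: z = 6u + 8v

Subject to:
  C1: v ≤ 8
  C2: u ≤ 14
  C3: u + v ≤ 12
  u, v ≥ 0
Optimal: u = 4, v = 8
Binding: C1, C3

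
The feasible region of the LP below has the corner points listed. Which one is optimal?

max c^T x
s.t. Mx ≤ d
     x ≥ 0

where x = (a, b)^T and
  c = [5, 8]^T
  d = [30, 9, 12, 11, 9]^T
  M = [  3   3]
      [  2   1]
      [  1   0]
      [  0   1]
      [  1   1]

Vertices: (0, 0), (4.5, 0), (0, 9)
Evaluating z = 5a + 8b at each vertex:
  (0, 0): z = 0
  (4.5, 0): z = 22.5
  (0, 9): z = 72

The largest value is z = 72, attained at (0, 9).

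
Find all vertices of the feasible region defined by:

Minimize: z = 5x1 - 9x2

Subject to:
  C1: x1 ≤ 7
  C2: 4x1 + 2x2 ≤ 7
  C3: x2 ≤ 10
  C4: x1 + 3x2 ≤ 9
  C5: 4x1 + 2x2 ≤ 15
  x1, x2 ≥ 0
Each vertex is the intersection of two constraint boundaries that also satisfies all remaining constraints:
  x1 = 0 and x2 = 0 → (0, 0)
  4x1 + 2x2 = 7 and x2 = 0 → (1.75, 0)
  4x1 + 2x2 = 7 and x1 + 3x2 = 9 → (0.3, 2.9)
  x1 + 3x2 = 9 and x1 = 0 → (0, 3)

Vertices: (0, 0), (1.75, 0), (0.3, 2.9), (0, 3)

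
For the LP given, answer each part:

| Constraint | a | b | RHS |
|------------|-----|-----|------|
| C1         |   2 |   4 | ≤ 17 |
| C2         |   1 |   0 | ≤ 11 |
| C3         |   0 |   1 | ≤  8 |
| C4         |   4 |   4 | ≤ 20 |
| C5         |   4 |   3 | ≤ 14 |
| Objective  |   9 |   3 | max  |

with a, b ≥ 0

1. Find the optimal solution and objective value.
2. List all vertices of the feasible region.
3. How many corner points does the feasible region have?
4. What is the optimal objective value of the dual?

1. a = 3.5, b = 0, z = 31.5
2. (0, 0), (3.5, 0), (0.5, 4), (0, 4.25)
3. 4
4. 31.5 (by strong duality, equal to the primal optimum)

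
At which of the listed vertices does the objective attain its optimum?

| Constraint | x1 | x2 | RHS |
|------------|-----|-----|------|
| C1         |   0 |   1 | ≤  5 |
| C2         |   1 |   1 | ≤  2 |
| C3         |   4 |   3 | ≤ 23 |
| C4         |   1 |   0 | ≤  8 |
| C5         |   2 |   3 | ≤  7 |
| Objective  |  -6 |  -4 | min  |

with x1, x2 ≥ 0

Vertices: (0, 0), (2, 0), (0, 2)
(2, 0) with z = -12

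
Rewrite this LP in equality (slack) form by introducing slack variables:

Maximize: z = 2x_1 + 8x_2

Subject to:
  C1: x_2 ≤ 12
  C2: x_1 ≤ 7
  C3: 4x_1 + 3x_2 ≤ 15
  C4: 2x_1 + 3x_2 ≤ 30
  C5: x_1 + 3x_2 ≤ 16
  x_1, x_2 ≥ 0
max z = 2x_1 + 8x_2

s.t.
  x_2 + s1 = 12
  x_1 + s2 = 7
  4x_1 + 3x_2 + s3 = 15
  2x_1 + 3x_2 + s4 = 30
  x_1 + 3x_2 + s5 = 16
  x_1, x_2, s1, s2, s3, s4, s5 ≥ 0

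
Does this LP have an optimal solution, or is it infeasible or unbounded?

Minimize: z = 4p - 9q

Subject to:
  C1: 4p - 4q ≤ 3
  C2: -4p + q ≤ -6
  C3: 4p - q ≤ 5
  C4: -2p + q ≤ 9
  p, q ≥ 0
C3 requires 4p - q ≤ 5, while C2 (-4p + q ≤ -6) is equivalent to 4p - q ≥ 6. Together they would need 6 ≤ 4p - q ≤ 5, which is impossible since 6 > 5. No point satisfies all constraints.

The feasible region is empty; the LP is infeasible.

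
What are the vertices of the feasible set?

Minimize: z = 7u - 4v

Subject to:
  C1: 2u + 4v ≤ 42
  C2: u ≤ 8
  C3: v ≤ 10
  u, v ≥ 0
Each vertex is the intersection of two constraint boundaries that also satisfies all remaining constraints:
  u = 0 and v = 0 → (0, 0)
  u = 8 and v = 0 → (8, 0)
  2u + 4v = 42 and u = 8 → (8, 6.5)
  2u + 4v = 42 and v = 10 → (1, 10)
  v = 10 and u = 0 → (0, 10)

Vertices: (0, 0), (8, 0), (8, 6.5), (1, 10), (0, 10)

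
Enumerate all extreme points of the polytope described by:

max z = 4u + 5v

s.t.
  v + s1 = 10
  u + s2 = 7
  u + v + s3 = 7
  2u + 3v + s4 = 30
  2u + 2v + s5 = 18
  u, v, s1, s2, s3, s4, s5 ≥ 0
Each vertex is the intersection of two constraint boundaries that also satisfies all remaining constraints:
  u = 0 and v = 0 → (0, 0)
  u = 7 and u + v = 7 → (7, 0)
  u + v = 7 and u = 0 → (0, 7)

Vertices: (0, 0), (7, 0), (0, 7)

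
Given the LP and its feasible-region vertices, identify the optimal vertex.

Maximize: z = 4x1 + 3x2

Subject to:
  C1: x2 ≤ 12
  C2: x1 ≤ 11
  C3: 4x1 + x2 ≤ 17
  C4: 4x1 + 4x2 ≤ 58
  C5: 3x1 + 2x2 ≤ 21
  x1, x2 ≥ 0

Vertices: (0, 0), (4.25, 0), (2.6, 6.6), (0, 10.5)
(0, 10.5) with z = 31.5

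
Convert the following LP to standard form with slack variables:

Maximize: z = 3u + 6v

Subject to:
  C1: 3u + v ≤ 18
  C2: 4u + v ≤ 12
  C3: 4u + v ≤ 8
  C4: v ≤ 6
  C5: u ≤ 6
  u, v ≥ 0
max z = 3u + 6v

s.t.
  3u + v + s1 = 18
  4u + v + s2 = 12
  4u + v + s3 = 8
  v + s4 = 6
  u + s5 = 6
  u, v, s1, s2, s3, s4, s5 ≥ 0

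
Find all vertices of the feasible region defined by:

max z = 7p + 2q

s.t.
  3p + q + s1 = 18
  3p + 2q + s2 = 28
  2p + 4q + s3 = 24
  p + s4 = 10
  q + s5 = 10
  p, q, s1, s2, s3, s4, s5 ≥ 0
Each vertex is the intersection of two constraint boundaries that also satisfies all remaining constraints:
  p = 0 and q = 0 → (0, 0)
  3p + q = 18 and q = 0 → (6, 0)
  3p + q = 18 and 2p + 4q = 24 → (4.8, 3.6)
  2p + 4q = 24 and p = 0 → (0, 6)

Vertices: (0, 0), (6, 0), (4.8, 3.6), (0, 6)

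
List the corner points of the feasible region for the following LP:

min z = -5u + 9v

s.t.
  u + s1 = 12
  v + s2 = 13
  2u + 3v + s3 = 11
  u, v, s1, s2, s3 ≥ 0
Each vertex is the intersection of two constraint boundaries that also satisfies all remaining constraints:
  u = 0 and v = 0 → (0, 0)
  2u + 3v = 11 and v = 0 → (5.5, 0)
  2u + 3v = 11 and u = 0 → (0, 3.667)

Vertices: (0, 0), (5.5, 0), (0, 3.667)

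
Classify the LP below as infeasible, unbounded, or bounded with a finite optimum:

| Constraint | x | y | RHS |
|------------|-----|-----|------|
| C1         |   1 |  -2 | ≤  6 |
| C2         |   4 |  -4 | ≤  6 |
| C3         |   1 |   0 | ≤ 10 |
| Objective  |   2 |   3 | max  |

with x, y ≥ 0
Feasible point: (0, 0) satisfies every constraint, so the LP is feasible.
Direction d = (0, 1): for each constraint row a, a·d ≤ 0 —
  (1)(0) + (-2)(1) = -2 ≤ 0
  (4)(0) + (-4)(1) = -4 ≤ 0
  (1)(0) + (0)(1) = 0 ≤ 0
and d ≥ 0, so (0, 0) + t·d stays feasible for every t ≥ 0. Along this ray z = 2x + 3y changes by 3 per unit t, so z → +∞.

Unbounded — the objective can increase without bound over the feasible region.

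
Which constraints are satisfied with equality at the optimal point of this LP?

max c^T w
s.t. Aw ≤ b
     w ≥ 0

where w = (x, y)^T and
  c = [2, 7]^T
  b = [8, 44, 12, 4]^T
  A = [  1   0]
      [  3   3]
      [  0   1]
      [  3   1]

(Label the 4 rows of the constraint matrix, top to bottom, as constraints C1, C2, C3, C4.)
Optimal: x = 0, y = 4
Slack at optimum:
  C1: slack = 8
  C2: slack = 32
  C3: slack = 8
  C4: slack = 0 (binding)
  x ≥ 0: x = 0 (binding)
  y ≥ 0: y = 4
Binding constraints: C4, x ≥ 0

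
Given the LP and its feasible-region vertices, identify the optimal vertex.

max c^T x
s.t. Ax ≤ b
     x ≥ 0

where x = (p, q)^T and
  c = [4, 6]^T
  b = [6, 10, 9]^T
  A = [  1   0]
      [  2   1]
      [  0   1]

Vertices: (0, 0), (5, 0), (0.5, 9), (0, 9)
Evaluating z = 4p + 6q at each vertex:
  (0, 0): z = 0
  (5, 0): z = 20
  (0.5, 9): z = 56
  (0, 9): z = 54

The largest value is z = 56, attained at (0.5, 9).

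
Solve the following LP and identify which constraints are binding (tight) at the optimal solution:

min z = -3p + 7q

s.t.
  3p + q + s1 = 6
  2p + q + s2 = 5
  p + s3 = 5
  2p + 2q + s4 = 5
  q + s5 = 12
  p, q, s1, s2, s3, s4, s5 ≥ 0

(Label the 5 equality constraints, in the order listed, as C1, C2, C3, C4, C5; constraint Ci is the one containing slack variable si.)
Optimal: p = 2, q = 0
Binding: C1, q ≥ 0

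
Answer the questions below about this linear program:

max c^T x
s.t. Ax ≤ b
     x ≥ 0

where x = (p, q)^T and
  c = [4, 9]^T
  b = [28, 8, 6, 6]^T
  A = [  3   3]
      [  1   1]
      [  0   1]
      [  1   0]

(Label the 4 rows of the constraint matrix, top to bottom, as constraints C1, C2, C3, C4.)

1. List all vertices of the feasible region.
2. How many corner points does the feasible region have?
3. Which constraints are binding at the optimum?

1. (0, 0), (6, 0), (6, 2), (2, 6), (0, 6)
2. 5
3. C2, C3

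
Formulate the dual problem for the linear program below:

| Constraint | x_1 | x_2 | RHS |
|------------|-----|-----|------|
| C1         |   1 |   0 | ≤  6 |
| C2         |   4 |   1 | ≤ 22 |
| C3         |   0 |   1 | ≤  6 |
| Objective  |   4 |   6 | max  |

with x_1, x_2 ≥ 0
Minimize: z = 6y1 + 22y2 + 6y3

Subject to:
  C1: -y1 - 4y2 ≤ -4
  C2: -y2 - y3 ≤ -6
  y1, y2, y3 ≥ 0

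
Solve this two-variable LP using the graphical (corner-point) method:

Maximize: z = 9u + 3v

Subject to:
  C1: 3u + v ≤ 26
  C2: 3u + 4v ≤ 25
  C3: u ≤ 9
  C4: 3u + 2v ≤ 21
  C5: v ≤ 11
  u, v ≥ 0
Each vertex is the intersection of two constraint boundaries that also satisfies all remaining constraints:
  u = 0 and v = 0 → (0, 0)
  3u + 2v = 21 and v = 0 → (7, 0)
  3u + 4v = 25 and 3u + 2v = 21 → (5.667, 2)
  3u + 4v = 25 and u = 0 → (0, 6.25)

Evaluating z = 9u + 3v at each vertex:
  (0, 0): z = 0
  (7, 0): z = 63
  (5.667, 2): z = 57
  (0, 6.25): z = 18.75

The maximum is at (7, 0) with z = 63.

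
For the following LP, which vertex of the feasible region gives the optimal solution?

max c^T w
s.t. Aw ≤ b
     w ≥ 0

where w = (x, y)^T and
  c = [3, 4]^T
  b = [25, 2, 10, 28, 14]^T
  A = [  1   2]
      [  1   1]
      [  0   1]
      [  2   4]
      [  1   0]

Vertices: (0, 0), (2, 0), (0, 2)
Evaluating z = 3x + 4y at each vertex:
  (0, 0): z = 0
  (2, 0): z = 6
  (0, 2): z = 8

The largest value is z = 8, attained at (0, 2).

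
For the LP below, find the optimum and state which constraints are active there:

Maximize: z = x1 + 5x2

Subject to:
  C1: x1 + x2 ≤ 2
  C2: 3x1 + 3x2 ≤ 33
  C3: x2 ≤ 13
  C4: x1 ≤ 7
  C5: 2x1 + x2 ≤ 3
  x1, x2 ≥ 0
Optimal: x1 = 0, x2 = 2
Slack at optimum:
  C1: slack = 0 (binding)
  C2: slack = 27
  C3: slack = 11
  C4: slack = 7
  C5: slack = 1
  x1 ≥ 0: x1 = 0 (binding)
  x2 ≥ 0: x2 = 2
Binding constraints: C1, x1 ≥ 0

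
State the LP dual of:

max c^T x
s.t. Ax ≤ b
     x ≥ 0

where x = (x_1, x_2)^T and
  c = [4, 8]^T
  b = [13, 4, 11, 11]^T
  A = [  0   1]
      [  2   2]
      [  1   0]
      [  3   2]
Minimize: z = 13y1 + 4y2 + 11y3 + 11y4

Subject to:
  C1: -2y2 - y3 - 3y4 ≤ -4
  C2: -y1 - 2y2 - 2y4 ≤ -8
  y1, y2, y3, y4 ≥ 0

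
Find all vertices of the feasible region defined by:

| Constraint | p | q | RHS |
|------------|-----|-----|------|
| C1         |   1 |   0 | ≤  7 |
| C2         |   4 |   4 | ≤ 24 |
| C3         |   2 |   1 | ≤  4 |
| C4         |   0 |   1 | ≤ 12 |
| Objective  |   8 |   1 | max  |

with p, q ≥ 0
Each vertex is the intersection of two constraint boundaries that also satisfies all remaining constraints:
  p = 0 and q = 0 → (0, 0)
  2p + q = 4 and q = 0 → (2, 0)
  2p + q = 4 and p = 0 → (0, 4)

Vertices: (0, 0), (2, 0), (0, 4)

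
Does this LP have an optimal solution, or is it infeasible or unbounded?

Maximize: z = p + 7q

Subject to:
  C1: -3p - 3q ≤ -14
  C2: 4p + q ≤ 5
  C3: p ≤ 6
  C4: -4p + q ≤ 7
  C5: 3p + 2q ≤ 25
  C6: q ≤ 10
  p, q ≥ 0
The point (0, 5) satisfies every constraint, so the LP is feasible; the constraints give p ≤ 6 and q ≤ 10, which with p, q ≥ 0 keep the feasible region inside a bounded box. A feasible, bounded LP attains a finite optimum at a vertex.

Feasible with finite optimum z* = 35 at (0, 5).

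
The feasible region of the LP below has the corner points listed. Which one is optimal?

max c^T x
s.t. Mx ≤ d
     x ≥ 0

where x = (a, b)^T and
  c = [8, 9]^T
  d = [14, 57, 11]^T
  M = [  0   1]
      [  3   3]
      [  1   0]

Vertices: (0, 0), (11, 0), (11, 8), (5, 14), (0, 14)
Evaluating z = 8a + 9b at each vertex:
  (0, 0): z = 0
  (11, 0): z = 88
  (11, 8): z = 160
  (5, 14): z = 166
  (0, 14): z = 126

The largest value is z = 166, attained at (5, 14).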